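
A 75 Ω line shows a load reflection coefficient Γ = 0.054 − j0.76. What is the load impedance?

Z_L = Z_0·(1 + Γ)/(1 − Γ) = 75·(1.05 − j0.76)/(0.946 + j0.76)

Z_L ≈ 21.4 − j77.4 Ω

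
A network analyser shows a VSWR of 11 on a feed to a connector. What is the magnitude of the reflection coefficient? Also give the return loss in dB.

|Γ| = (S − 1)/(S + 1) = (11 − 1)/(11 + 1) = 10/12
RL = −20·log₁₀|Γ| = −20·log₁₀(0.833)

|Γ| ≈ 0.833; return loss ≈ 1.58 dB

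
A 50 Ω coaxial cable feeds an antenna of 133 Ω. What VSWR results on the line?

VSWR ≈ 2.66

For a purely resistive load, VSWR = R_L/Z_0 or Z_0/R_L (whichever > 1) = 133/50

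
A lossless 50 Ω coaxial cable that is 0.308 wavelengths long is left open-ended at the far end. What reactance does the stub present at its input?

βl = 2π × 0.308 = 111°
tan(βl) = -2.62
For an open-ended stub, Z_in = −jZ_0·cot(βl) = −jZ_0/tan(βl)

X_in ≈ 19.1 Ω (inductive)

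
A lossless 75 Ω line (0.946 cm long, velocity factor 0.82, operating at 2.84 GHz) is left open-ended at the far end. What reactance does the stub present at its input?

X_in ≈ -91.6 Ω (capacitive)

λ = v/f = 0.82·c / 2.84 GHz = 0.0866 m
βl = 2π·l/λ = 2π × 0.109 = 39.3°
tan(βl) = 0.819
For an open-ended stub, Z_in = −jZ_0·cot(βl) = −jZ_0/tan(βl)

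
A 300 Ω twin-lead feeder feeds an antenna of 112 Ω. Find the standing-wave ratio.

VSWR ≈ 2.68

For a purely resistive load, VSWR = R_L/Z_0 or Z_0/R_L (whichever > 1) = 300/112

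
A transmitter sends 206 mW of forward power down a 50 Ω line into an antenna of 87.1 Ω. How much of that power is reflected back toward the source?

Γ = (87.1 − 50)/(87.1 + 50) = 0.271
|Γ|² = 0.0732
P_refl = |Γ|²·P_inc = 15.1 mW, P_del = (1 − |Γ|²)·P_inc = 191 mW

P_reflected ≈ 15.1 mW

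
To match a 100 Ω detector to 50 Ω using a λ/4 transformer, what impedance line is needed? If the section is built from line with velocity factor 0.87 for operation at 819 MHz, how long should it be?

Z_qwt ≈ 70.7 Ω; length ≈ 7.97 cm

Z_qwt = √(Z_0·R_L) = √(50 × 100) = √5000
λ = 0.87·c/f = 0.319 m, so l = λ/4 = 0.0797 m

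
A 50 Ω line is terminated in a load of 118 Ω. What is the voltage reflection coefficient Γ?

Γ = (Z_L − Z_0)/(Z_L + Z_0) = (118 − 50)/(118 + 50) = 68/168

Γ = 0.405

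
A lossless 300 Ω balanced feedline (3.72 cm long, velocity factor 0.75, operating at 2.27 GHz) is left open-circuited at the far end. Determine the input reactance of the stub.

λ = v/f = 0.75·c / 2.27 GHz = 0.0991 m
βl = 2π·l/λ = 2π × 0.375 = 135°
tan(βl) = -0.996
For an open-circuited stub, Z_in = −jZ_0·cot(βl) = −jZ_0/tan(βl)

X_in ≈ 301 Ω (inductive)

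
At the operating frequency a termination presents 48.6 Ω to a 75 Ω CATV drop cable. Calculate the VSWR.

VSWR ≈ 1.54

Γ = (48.6 − 75)/(48.6 + 75) = -0.214
VSWR = (1 + 0.214)/(1 − 0.214)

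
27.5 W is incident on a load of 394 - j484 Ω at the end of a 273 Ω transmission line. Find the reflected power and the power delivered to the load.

P_reflected ≈ 10.1 W; P_delivered ≈ 17.4 W

|Γ| = |(121 − j484)/(667 − j484)| = 0.605
|Γ|² = 0.366
P_refl = |Γ|²·P_inc = 10.1 W, P_del = (1 − |Γ|²)·P_inc = 17.4 W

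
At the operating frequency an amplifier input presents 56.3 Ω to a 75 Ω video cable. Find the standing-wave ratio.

VSWR ≈ 1.33

For a purely resistive load, VSWR = R_L/Z_0 or Z_0/R_L (whichever > 1) = 75/56.3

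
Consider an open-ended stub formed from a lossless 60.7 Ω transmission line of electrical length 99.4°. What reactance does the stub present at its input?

tan(βl) = -6.04
For an open-ended stub, Z_in = −jZ_0·cot(βl) = −jZ_0/tan(βl)

X_in ≈ 10 Ω (inductive)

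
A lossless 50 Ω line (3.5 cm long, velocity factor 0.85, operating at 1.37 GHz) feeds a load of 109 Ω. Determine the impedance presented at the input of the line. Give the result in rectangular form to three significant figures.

Z_in ≈ 25.9 − j15.6 Ω

λ = v/f = 0.85·c / 1.37 GHz = 0.186 m
βl = 2π·l/λ = 2π × 0.188 = 67.7°
tan(βl) = tan(67.7°) = 2.44
Z_in = Z_0·(Z_L + jZ_0·tanβl)/(Z_0 + jZ_L·tanβl)
     = 50·(109 + j122)/(50 + j266)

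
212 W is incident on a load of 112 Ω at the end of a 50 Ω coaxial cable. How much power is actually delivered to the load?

P_delivered ≈ 181 W

Γ = (112 − 50)/(112 + 50) = 0.383
|Γ|² = 0.146
P_refl = |Γ|²·P_inc = 31.1 W, P_del = (1 − |Γ|²)·P_inc = 181 W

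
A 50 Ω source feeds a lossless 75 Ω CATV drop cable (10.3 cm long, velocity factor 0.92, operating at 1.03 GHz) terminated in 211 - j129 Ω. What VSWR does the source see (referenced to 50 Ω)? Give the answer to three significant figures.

λ = v/f = 0.92·c / 1.03 GHz = 0.268 m
βl = 2π·l/λ = 2π × 0.384 = 138°
tan(βl) = -0.889
Z_in = Z_0·(Z_L + jZ_0·tanβl)/(Z_0 + jZ_L·tanβl) = 57.8 + j96.6 Ω
Γ_s = (Z_in − Z_s)/(Z_in + Z_s) = (7.84 + j96.6)/(108 + j96.6), |Γ_s| = 0.67
VSWR = (1 + |Γ_s|)/(1 − |Γ_s|)

VSWR ≈ 5.05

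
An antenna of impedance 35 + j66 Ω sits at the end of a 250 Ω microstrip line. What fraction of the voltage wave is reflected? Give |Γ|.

|Γ| ≈ 0.769

Γ = (Z_L − Z_0)/(Z_L + Z_0) = (-215 + j66)/(285 + j66)
|Γ| = 225/293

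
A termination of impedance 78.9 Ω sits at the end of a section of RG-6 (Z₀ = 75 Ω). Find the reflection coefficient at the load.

Γ = 0.0253

Γ = (Z_L − Z_0)/(Z_L + Z_0) = (78.9 − 75)/(78.9 + 75) = 3.9/153.9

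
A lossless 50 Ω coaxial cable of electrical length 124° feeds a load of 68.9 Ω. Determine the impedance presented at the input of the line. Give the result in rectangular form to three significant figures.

Z_in ≈ 42.6 + j12.9 Ω

tan(βl) = tan(124°) = -1.48
Z_in = Z_0·(Z_L + jZ_0·tanβl)/(Z_0 + jZ_L·tanβl)
     = 50·(68.9 − j74.1)/(50 − j102)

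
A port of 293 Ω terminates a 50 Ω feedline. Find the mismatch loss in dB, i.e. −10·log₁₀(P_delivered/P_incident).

mismatch loss ≈ 3.03 dB

Γ = (293 − 50)/(293 + 50) = 0.708
|Γ|² = 0.502, so P_del/P_inc = 1 − |Γ|² = 0.498
ML = −10·log₁₀(1 − |Γ|²)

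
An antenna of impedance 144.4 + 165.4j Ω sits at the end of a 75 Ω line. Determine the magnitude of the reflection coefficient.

Γ = (Z_L − Z_0)/(Z_L + Z_0) = (69.4 + j165.4)/(219.4 + j165.4)
|Γ| = 179/275

|Γ| ≈ 0.653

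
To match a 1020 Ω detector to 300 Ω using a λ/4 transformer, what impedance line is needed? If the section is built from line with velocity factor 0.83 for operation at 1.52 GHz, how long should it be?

Z_qwt ≈ 553 Ω; length ≈ 4.1 cm

Z_qwt = √(Z_0·R_L) = √(300 × 1020) = √306000
λ = 0.83·c/f = 0.164 m, so l = λ/4 = 0.041 m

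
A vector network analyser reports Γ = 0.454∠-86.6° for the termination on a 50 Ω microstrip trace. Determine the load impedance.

Z_L ≈ 34.4 − j39.3 Ω

Z_L = Z_0·(1 + Γ)/(1 − Γ) = 50·(1.03 − j0.453)/(0.973 + j0.453)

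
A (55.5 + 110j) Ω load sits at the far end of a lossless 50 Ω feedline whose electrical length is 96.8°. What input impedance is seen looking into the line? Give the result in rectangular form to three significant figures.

Z_in ≈ 8.51 − j11.8 Ω

tan(βl) = tan(96.8°) = -8.39
Z_in = Z_0·(Z_L + jZ_0·tanβl)/(Z_0 + jZ_L·tanβl)
     = 50·(55.5 − j309)/(972 − j465)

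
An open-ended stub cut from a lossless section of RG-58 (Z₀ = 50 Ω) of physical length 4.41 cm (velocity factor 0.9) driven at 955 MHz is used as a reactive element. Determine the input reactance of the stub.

X_in ≈ -33.5 Ω (capacitive)

λ = v/f = 0.9·c / 955 MHz = 0.283 m
βl = 2π·l/λ = 2π × 0.156 = 56.2°
tan(βl) = 1.49
For an open-ended stub, Z_in = −jZ_0·cot(βl) = −jZ_0/tan(βl)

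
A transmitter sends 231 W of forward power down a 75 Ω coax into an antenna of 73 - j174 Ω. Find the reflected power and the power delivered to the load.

P_reflected ≈ 134 W; P_delivered ≈ 97 W

|Γ| = |(-2 − j174)/(148 − j174)| = 0.762
|Γ|² = 0.58
P_refl = |Γ|²·P_inc = 134 W, P_del = (1 − |Γ|²)·P_inc = 97 W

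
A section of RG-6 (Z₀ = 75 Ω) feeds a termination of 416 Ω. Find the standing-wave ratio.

VSWR ≈ 5.55

Γ = (416 − 75)/(416 + 75) = 0.695
VSWR = (1 + 0.695)/(1 − 0.695)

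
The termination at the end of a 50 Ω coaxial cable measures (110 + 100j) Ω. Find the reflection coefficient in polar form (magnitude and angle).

Γ = (Z_L − Z_0)/(Z_L + Z_0) = (60 + j100)/(160 + j100)
|Γ| = 117/189 = 0.618

Γ ≈ 0.618 ∠ 27°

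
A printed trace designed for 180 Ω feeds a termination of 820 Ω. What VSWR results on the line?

Γ = (820 − 180)/(820 + 180) = 0.64
VSWR = (1 + 0.64)/(1 − 0.64)

VSWR ≈ 4.56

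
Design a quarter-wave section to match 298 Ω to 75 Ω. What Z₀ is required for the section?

Z_qwt ≈ 149 Ω

Z_qwt = √(Z_0·R_L) = √(75 × 298) = √22350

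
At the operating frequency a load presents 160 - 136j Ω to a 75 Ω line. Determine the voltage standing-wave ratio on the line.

VSWR ≈ 3.89

Γ = (Z_L − Z_0)/(Z_L + Z_0) = (85 − j136)/(235 − j136)
|Γ| = 160/272 = 0.591
VSWR = (1 + |Γ|)/(1 − |Γ|) = 1.59/0.409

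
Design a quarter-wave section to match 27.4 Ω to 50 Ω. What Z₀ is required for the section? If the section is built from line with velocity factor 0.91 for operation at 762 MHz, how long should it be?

Z_qwt ≈ 37 Ω; length ≈ 8.96 cm

Z_qwt = √(Z_0·R_L) = √(50 × 27.4) = √1370
λ = 0.91·c/f = 0.358 m, so l = λ/4 = 0.0896 m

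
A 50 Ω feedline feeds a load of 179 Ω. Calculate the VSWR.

VSWR ≈ 3.58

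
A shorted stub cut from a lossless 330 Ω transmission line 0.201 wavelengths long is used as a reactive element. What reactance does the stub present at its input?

βl = 2π × 0.201 = 72.4°
tan(βl) = 3.14
For a shorted stub, Z_in = jZ_0·tan(βl)

X_in ≈ 1040 Ω (inductive)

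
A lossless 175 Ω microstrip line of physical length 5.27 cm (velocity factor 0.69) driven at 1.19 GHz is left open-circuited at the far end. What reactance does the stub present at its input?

X_in ≈ 60.5 Ω (inductive)

λ = v/f = 0.69·c / 1.19 GHz = 0.174 m
βl = 2π·l/λ = 2π × 0.303 = 109°
tan(βl) = -2.89
For an open-circuited stub, Z_in = −jZ_0·cot(βl) = −jZ_0/tan(βl)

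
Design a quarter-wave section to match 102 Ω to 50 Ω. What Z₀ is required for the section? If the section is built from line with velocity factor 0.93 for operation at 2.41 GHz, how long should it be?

Z_qwt ≈ 71.4 Ω; length ≈ 2.89 cm

Z_qwt = √(Z_0·R_L) = √(50 × 102) = √5100
λ = 0.93·c/f = 0.116 m, so l = λ/4 = 0.0289 m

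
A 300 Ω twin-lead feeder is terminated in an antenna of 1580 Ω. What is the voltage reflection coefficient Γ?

Γ = (Z_L − Z_0)/(Z_L + Z_0) = (1580 − 300)/(1580 + 300) = 1280/1880

Γ = 0.681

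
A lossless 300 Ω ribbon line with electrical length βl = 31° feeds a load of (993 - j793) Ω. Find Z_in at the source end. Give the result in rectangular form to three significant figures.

tan(βl) = tan(31°) = 0.601
Z_in = Z_0·(Z_L + jZ_0·tanβl)/(Z_0 + jZ_L·tanβl)
     = 300·(993 − j613)/(776 + j597)

Z_in ≈ 127 − j334 Ω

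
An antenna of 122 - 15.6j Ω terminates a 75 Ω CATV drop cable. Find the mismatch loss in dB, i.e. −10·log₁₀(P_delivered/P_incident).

mismatch loss ≈ 0.282 dB

Γ = (47 − j15.6)/(197 − j15.6), |Γ| = 0.251
|Γ|² = 0.0628, so P_del/P_inc = 1 − |Γ|² = 0.937
ML = −10·log₁₀(1 − |Γ|²)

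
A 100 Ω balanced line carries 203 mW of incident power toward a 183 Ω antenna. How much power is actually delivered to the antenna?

Γ = (183 − 100)/(183 + 100) = 0.293
|Γ|² = 0.086
P_refl = |Γ|²·P_inc = 17.5 mW, P_del = (1 − |Γ|²)·P_inc = 186 mW

P_delivered ≈ 186 mW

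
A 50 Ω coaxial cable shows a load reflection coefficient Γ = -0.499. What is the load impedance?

Z_L = Z_0·(1 + Γ)/(1 − Γ) = 50·(0.501)/(1.5)

Z_L ≈ 16.7 Ω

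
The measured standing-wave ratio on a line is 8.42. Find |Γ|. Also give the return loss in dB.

|Γ| ≈ 0.788; return loss ≈ 2.07 dB

|Γ| = (S − 1)/(S + 1) = (8.42 − 1)/(8.42 + 1) = 7.42/9.42
RL = −20·log₁₀|Γ| = −20·log₁₀(0.788)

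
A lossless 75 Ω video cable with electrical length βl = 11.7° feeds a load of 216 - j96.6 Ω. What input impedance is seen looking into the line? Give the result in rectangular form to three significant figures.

tan(βl) = tan(11.7°) = 0.207
Z_in = Z_0·(Z_L + jZ_0·tanβl)/(Z_0 + jZ_L·tanβl)
     = 75·(216 − j81.1)/(95 + j44.7)

Z_in ≈ 115 − j118 Ω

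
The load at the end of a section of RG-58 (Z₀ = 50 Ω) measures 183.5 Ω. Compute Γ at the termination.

Γ = 0.572

Γ = (Z_L − Z_0)/(Z_L + Z_0) = (183.5 − 50)/(183.5 + 50) = 133.5/233.5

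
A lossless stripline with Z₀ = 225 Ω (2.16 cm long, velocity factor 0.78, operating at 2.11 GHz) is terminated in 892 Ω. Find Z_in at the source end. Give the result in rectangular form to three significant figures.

Z_in ≈ 63.6 − j75.6 Ω

λ = v/f = 0.78·c / 2.11 GHz = 0.111 m
βl = 2π·l/λ = 2π × 0.195 = 70.1°
tan(βl) = tan(70.1°) = 2.77
Z_in = Z_0·(Z_L + jZ_0·tanβl)/(Z_0 + jZ_L·tanβl)
     = 225·(892 + j622)/(225 + j2470)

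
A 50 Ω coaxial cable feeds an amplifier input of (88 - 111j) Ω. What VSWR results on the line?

Γ = (Z_L − Z_0)/(Z_L + Z_0) = (38 − j111)/(138 − j111)
|Γ| = 117/177 = 0.662
VSWR = (1 + |Γ|)/(1 − |Γ|) = 1.66/0.338

VSWR ≈ 4.93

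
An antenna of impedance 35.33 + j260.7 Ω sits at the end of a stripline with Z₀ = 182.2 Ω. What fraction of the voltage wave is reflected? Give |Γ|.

Γ = (Z_L − Z_0)/(Z_L + Z_0) = (-146.9 + j260.7)/(217.5 + j260.7)
|Γ| = 299/340

|Γ| ≈ 0.881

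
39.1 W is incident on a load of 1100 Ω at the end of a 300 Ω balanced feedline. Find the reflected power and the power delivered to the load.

Γ = (1100 − 300)/(1100 + 300) = 0.571
|Γ|² = 0.327
P_refl = |Γ|²·P_inc = 12.8 W, P_del = (1 − |Γ|²)·P_inc = 26.3 W

P_reflected ≈ 12.8 W; P_delivered ≈ 26.3 W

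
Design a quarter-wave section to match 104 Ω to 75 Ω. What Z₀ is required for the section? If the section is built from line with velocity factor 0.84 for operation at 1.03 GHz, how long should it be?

Z_qwt = √(Z_0·R_L) = √(75 × 104) = √7800
λ = 0.84·c/f = 0.245 m, so l = λ/4 = 0.0612 m

Z_qwt ≈ 88.3 Ω; length ≈ 6.12 cm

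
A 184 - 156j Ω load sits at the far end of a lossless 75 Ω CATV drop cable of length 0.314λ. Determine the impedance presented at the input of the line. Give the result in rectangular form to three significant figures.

βl = 2π × 0.314 = 113°
tan(βl) = tan(113°) = -2.35
Z_in = Z_0·(Z_L + jZ_0·tanβl)/(Z_0 + jZ_L·tanβl)
     = 75·(184 − j332)/(-292 − j433)

Z_in ≈ 24.8 + j48.6 Ω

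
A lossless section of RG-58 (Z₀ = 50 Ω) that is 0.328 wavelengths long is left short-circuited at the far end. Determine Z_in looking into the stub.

Z_in ≈ −j93.7 Ω

βl = 2π × 0.328 = 118°
tan(βl) = -1.87
For a short-circuited stub, Z_in = jZ_0·tan(βl)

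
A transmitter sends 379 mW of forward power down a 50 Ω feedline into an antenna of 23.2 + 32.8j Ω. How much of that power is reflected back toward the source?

|Γ| = |(-26.8 + j32.8)/(73.2 + j32.8)| = 0.528
|Γ|² = 0.279
P_refl = |Γ|²·P_inc = 106 mW, P_del = (1 − |Γ|²)·P_inc = 273 mW

P_reflected ≈ 106 mW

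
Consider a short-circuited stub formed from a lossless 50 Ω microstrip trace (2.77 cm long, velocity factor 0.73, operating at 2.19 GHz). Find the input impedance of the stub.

λ = v/f = 0.73·c / 2.19 GHz = 0.1 m
βl = 2π·l/λ = 2π × 0.277 = 99.7°
tan(βl) = -5.84
For a short-circuited stub, Z_in = jZ_0·tan(βl)

Z_in ≈ −j292 Ω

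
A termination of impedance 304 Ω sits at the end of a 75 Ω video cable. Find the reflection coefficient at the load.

Γ = (Z_L − Z_0)/(Z_L + Z_0) = (304 − 75)/(304 + 75) = 229/379

Γ = 0.604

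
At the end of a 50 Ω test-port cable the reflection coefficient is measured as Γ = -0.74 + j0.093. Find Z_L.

Z_L = Z_0·(1 + Γ)/(1 − Γ) = 50·(0.26 + j0.093)/(1.74 − j0.093)

Z_L ≈ 7.31 + j3.06 Ω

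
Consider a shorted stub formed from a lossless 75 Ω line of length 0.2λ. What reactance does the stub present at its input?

X_in ≈ 231 Ω (inductive)

βl = 2π × 0.2 = 72°
tan(βl) = 3.08
For a shorted stub, Z_in = jZ_0·tan(βl)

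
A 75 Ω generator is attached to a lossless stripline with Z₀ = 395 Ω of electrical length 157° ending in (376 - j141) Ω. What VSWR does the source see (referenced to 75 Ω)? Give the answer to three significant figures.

VSWR ≈ 7.12

tan(βl) = -0.424
Z_in = Z_0·(Z_L + jZ_0·tanβl)/(Z_0 + jZ_L·tanβl) = 502 − j125 Ω
Γ_s = (Z_in − Z_s)/(Z_in + Z_s) = (427 − j125)/(577 − j125), |Γ_s| = 0.754
VSWR = (1 + |Γ_s|)/(1 − |Γ_s|)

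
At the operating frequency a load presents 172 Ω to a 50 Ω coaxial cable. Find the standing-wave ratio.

For a purely resistive load, VSWR = R_L/Z_0 or Z_0/R_L (whichever > 1) = 172/50

VSWR ≈ 3.44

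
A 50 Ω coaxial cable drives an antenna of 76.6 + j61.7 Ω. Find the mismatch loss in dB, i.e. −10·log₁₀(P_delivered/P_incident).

mismatch loss ≈ 1.12 dB

Γ = (26.6 + j61.7)/(126.6 + j61.7), |Γ| = 0.477
|Γ|² = 0.228, so P_del/P_inc = 1 − |Γ|² = 0.772
ML = −10·log₁₀(1 − |Γ|²)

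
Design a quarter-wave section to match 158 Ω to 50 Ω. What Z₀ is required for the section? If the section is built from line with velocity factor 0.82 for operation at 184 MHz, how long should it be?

Z_qwt ≈ 88.9 Ω; length ≈ 33.4 cm

Z_qwt = √(Z_0·R_L) = √(50 × 158) = √7900
λ = 0.82·c/f = 1.34 m, so l = λ/4 = 0.334 m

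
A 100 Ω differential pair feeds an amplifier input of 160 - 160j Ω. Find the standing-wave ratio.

VSWR ≈ 3.54

Γ = (Z_L − Z_0)/(Z_L + Z_0) = (60 − j160)/(260 − j160)
|Γ| = 171/305 = 0.56
VSWR = (1 + |Γ|)/(1 − |Γ|) = 1.56/0.44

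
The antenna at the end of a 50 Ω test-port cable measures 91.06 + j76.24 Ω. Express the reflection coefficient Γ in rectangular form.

Γ = (Z_L − Z_0)/(Z_L + Z_0) = (41.06 + j76.24)/(141.1 + j76.24)

Γ ≈ 0.451 + j0.297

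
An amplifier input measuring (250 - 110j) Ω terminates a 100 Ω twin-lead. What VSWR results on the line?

VSWR ≈ 3.06

Γ = (Z_L − Z_0)/(Z_L + Z_0) = (150 − j110)/(350 − j110)
|Γ| = 186/367 = 0.507
VSWR = (1 + |Γ|)/(1 − |Γ|) = 1.51/0.493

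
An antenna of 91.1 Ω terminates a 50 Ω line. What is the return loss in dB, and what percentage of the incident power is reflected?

Γ = (91.1 − 50)/(91.1 + 50) = 0.291
RL = −20·log₁₀(0.291) = 10.7 dB
P_refl/P_inc = |Γ|² = 0.0848

RL ≈ 10.7 dB; 8.48% of incident power reflected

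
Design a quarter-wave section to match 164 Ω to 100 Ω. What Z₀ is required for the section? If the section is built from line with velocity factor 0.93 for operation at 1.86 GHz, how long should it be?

Z_qwt ≈ 128 Ω; length ≈ 3.75 cm

Z_qwt = √(Z_0·R_L) = √(100 × 164) = √16400
λ = 0.93·c/f = 0.15 m, so l = λ/4 = 0.0375 m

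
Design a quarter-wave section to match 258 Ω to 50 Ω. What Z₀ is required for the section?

Z_qwt = √(Z_0·R_L) = √(50 × 258) = √12900

Z_qwt ≈ 114 Ω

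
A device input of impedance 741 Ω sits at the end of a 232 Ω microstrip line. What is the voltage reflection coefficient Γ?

Γ = 0.523

Γ = (Z_L − Z_0)/(Z_L + Z_0) = (741 − 232)/(741 + 232) = 509/973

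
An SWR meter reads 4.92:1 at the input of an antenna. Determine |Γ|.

|Γ| = (S − 1)/(S + 1) = (4.92 − 1)/(4.92 + 1) = 3.92/5.92

|Γ| ≈ 0.662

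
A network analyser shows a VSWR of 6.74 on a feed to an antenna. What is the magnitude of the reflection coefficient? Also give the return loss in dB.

|Γ| = (S − 1)/(S + 1) = (6.74 − 1)/(6.74 + 1) = 5.74/7.74
RL = −20·log₁₀|Γ| = −20·log₁₀(0.742)

|Γ| ≈ 0.742; return loss ≈ 2.6 dB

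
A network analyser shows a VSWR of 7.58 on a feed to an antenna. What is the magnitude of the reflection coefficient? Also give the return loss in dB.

|Γ| ≈ 0.767; return loss ≈ 2.31 dB

|Γ| = (S − 1)/(S + 1) = (7.58 − 1)/(7.58 + 1) = 6.58/8.58
RL = −20·log₁₀|Γ| = −20·log₁₀(0.767)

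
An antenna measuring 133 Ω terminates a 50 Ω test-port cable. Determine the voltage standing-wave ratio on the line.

VSWR ≈ 2.66

Γ = (133 − 50)/(133 + 50) = 0.454
VSWR = (1 + 0.454)/(1 − 0.454)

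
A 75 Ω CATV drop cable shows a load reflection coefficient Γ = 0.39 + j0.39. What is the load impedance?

Z_L ≈ 99.6 + j112 Ω

Z_L = Z_0·(1 + Γ)/(1 − Γ) = 75·(1.39 + j0.39)/(0.61 − j0.39)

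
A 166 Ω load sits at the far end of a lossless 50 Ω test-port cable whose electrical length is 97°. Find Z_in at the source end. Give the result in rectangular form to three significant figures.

Z_in ≈ 15.3 + j5.57 Ω

tan(βl) = tan(97°) = -8.14
Z_in = Z_0·(Z_L + jZ_0·tanβl)/(Z_0 + jZ_L·tanβl)
     = 50·(166 − j407)/(50 − j1350)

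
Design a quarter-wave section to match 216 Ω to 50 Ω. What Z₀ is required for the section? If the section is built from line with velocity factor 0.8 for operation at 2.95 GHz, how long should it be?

Z_qwt ≈ 104 Ω; length ≈ 2.03 cm

Z_qwt = √(Z_0·R_L) = √(50 × 216) = √10800
λ = 0.8·c/f = 0.0814 m, so l = λ/4 = 0.0203 m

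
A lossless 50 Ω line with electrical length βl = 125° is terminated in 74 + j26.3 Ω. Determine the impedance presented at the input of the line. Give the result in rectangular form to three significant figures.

Z_in ≈ 29.9 + j10.3 Ω

tan(βl) = tan(125°) = -1.43
Z_in = Z_0·(Z_L + jZ_0·tanβl)/(Z_0 + jZ_L·tanβl)
     = 50·(74 − j45.1)/(87.6 − j106)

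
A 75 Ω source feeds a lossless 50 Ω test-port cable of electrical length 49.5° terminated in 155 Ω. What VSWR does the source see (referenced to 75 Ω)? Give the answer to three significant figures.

VSWR ≈ 3.61

tan(βl) = 1.17
Z_in = Z_0·(Z_L + jZ_0·tanβl)/(Z_0 + jZ_L·tanβl) = 25.9 − j35.6 Ω
Γ_s = (Z_in − Z_s)/(Z_in + Z_s) = (-49.1 − j35.6)/(101 − j35.6), |Γ_s| = 0.566
VSWR = (1 + |Γ_s|)/(1 − |Γ_s|)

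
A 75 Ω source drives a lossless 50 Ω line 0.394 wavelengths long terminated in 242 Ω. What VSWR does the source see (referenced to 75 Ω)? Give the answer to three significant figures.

βl = 2π × 0.394 = 142°
tan(βl) = -0.786
Z_in = Z_0·(Z_L + jZ_0·tanβl)/(Z_0 + jZ_L·tanβl) = 25.3 + j57 Ω
Γ_s = (Z_in − Z_s)/(Z_in + Z_s) = (-49.7 + j57)/(100 + j57), |Γ_s| = 0.655
VSWR = (1 + |Γ_s|)/(1 − |Γ_s|)

VSWR ≈ 4.8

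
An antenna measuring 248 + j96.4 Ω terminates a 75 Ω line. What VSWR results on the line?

Γ = (Z_L − Z_0)/(Z_L + Z_0) = (173 + j96.4)/(323 + j96.4)
|Γ| = 198/337 = 0.588
VSWR = (1 + |Γ|)/(1 − |Γ|) = 1.59/0.412

VSWR ≈ 3.85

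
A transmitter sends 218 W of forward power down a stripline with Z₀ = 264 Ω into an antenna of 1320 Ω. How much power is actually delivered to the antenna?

P_delivered ≈ 121 W

Γ = (1320 − 264)/(1320 + 264) = 0.667
|Γ|² = 0.444
P_refl = |Γ|²·P_inc = 96.9 W, P_del = (1 − |Γ|²)·P_inc = 121 W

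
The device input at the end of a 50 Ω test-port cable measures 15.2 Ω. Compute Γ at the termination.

Γ = (Z_L − Z_0)/(Z_L + Z_0) = (15.2 − 50)/(15.2 + 50) = -34.8/65.2

Γ = -0.534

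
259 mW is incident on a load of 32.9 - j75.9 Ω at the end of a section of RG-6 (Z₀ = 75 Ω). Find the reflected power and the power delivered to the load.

|Γ| = |(-42.1 − j75.9)/(107.9 − j75.9)| = 0.658
|Γ|² = 0.433
P_refl = |Γ|²·P_inc = 112 mW, P_del = (1 − |Γ|²)·P_inc = 147 mW

P_reflected ≈ 112 mW; P_delivered ≈ 147 mW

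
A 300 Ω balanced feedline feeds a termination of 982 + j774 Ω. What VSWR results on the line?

Γ = (Z_L − Z_0)/(Z_L + Z_0) = (682 + j774)/(1282 + j774)
|Γ| = 1030/1500 = 0.689
VSWR = (1 + |Γ|)/(1 − |Γ|) = 1.69/0.311

VSWR ≈ 5.43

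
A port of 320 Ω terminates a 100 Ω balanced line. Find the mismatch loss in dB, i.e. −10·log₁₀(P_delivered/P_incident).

Γ = (320 − 100)/(320 + 100) = 0.524
|Γ|² = 0.274, so P_del/P_inc = 1 − |Γ|² = 0.726
ML = −10·log₁₀(1 − |Γ|²)

mismatch loss ≈ 1.39 dB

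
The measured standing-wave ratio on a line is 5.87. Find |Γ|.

|Γ| = (S − 1)/(S + 1) = (5.87 − 1)/(5.87 + 1) = 4.87/6.87

|Γ| ≈ 0.709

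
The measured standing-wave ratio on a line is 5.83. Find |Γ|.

|Γ| ≈ 0.707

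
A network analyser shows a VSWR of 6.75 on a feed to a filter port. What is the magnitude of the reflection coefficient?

|Γ| ≈ 0.742

|Γ| = (S − 1)/(S + 1) = (6.75 − 1)/(6.75 + 1) = 5.75/7.75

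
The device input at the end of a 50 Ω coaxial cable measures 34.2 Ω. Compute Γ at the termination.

Γ = (Z_L − Z_0)/(Z_L + Z_0) = (34.2 − 50)/(34.2 + 50) = -15.8/84.2

Γ = -0.188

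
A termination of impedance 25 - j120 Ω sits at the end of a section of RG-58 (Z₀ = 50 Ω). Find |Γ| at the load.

|Γ| ≈ 0.866

Γ = (Z_L − Z_0)/(Z_L + Z_0) = (-25 − j120)/(75 − j120)
|Γ| = 123/142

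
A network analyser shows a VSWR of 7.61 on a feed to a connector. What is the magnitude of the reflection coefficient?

|Γ| ≈ 0.768

|Γ| = (S − 1)/(S + 1) = (7.61 − 1)/(7.61 + 1) = 6.61/8.61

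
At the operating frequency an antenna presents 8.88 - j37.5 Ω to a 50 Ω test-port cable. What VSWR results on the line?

Γ = (Z_L − Z_0)/(Z_L + Z_0) = (-41.12 − j37.5)/(58.88 − j37.5)
|Γ| = 55.7/69.8 = 0.797
VSWR = (1 + |Γ|)/(1 − |Γ|) = 1.8/0.203

VSWR ≈ 8.86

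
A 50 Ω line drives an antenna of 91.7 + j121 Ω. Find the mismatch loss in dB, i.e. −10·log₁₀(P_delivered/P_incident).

Γ = (41.7 + j121)/(141.7 + j121), |Γ| = 0.687
|Γ|² = 0.472, so P_del/P_inc = 1 − |Γ|² = 0.528
ML = −10·log₁₀(1 − |Γ|²)

mismatch loss ≈ 2.77 dB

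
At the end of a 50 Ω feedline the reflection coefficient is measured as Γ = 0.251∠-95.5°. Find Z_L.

Z_L ≈ 42.2 − j22.5 Ω

Z_L = Z_0·(1 + Γ)/(1 − Γ) = 50·(0.976 − j0.25)/(1.02 + j0.25)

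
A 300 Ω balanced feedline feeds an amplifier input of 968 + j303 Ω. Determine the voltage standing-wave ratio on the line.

Γ = (Z_L − Z_0)/(Z_L + Z_0) = (668 + j303)/(1268 + j303)
|Γ| = 734/1300 = 0.563
VSWR = (1 + |Γ|)/(1 − |Γ|) = 1.56/0.437

VSWR ≈ 3.57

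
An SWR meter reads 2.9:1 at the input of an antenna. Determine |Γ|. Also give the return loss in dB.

|Γ| = (S − 1)/(S + 1) = (2.9 − 1)/(2.9 + 1) = 1.9/3.9
RL = −20·log₁₀|Γ| = −20·log₁₀(0.487)

|Γ| ≈ 0.487; return loss ≈ 6.25 dB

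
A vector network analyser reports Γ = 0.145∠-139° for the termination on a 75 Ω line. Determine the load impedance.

Z_L = Z_0·(1 + Γ)/(1 − Γ) = 75·(0.891 − j0.0951)/(1.11 + j0.0951)

Z_L ≈ 59.2 − j11.5 Ω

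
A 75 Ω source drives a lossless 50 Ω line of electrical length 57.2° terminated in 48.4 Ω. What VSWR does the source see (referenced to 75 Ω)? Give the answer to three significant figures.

VSWR ≈ 1.48

tan(βl) = 1.55
Z_in = Z_0·(Z_L + jZ_0·tanβl)/(Z_0 + jZ_L·tanβl) = 50.7 + j1.5 Ω
Γ_s = (Z_in − Z_s)/(Z_in + Z_s) = (-24.3 + j1.5)/(126 + j1.5), |Γ_s| = 0.194
VSWR = (1 + |Γ_s|)/(1 − |Γ_s|)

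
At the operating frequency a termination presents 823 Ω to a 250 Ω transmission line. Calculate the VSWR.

VSWR ≈ 3.29

For a purely resistive load, VSWR = R_L/Z_0 or Z_0/R_L (whichever > 1) = 823/250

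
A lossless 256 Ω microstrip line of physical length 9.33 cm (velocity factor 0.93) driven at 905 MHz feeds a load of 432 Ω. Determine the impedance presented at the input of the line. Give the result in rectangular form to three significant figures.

Z_in ≈ 163 + j54.8 Ω

λ = v/f = 0.93·c / 905 MHz = 0.308 m
βl = 2π·l/λ = 2π × 0.303 = 109°
tan(βl) = tan(109°) = -2.91
Z_in = Z_0·(Z_L + jZ_0·tanβl)/(Z_0 + jZ_L·tanβl)
     = 256·(432 − j746)/(256 − j1260)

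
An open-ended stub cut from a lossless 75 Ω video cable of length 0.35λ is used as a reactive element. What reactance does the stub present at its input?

βl = 2π × 0.35 = 126°
tan(βl) = -1.38
For an open-ended stub, Z_in = −jZ_0·cot(βl) = −jZ_0/tan(βl)

X_in ≈ 54.5 Ω (inductive)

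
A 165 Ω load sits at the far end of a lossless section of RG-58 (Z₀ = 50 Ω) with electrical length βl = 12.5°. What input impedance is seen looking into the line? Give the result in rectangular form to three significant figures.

tan(βl) = tan(12.5°) = 0.222
Z_in = Z_0·(Z_L + jZ_0·tanβl)/(Z_0 + jZ_L·tanβl)
     = 50·(165 + j11.1)/(50 + j36.6)

Z_in ≈ 113 − j71.4 Ω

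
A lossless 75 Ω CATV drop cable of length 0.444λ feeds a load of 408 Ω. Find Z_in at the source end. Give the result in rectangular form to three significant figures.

Z_in ≈ 92.8 + j158 Ω

βl = 2π × 0.444 = 160°
tan(βl) = tan(160°) = -0.367
Z_in = Z_0·(Z_L + jZ_0·tanβl)/(Z_0 + jZ_L·tanβl)
     = 75·(408 − j27.5)/(75 − j150)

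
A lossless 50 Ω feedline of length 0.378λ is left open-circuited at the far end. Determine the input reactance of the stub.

X_in ≈ 51.9 Ω (inductive)

βl = 2π × 0.378 = 136°
tan(βl) = -0.963
For an open-circuited stub, Z_in = −jZ_0·cot(βl) = −jZ_0/tan(βl)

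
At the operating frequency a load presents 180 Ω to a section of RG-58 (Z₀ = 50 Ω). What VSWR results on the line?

VSWR ≈ 3.6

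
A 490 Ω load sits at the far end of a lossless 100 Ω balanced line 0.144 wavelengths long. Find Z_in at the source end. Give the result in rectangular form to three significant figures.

Z_in ≈ 32.2 − j73.4 Ω

βl = 2π × 0.144 = 51.8°
tan(βl) = tan(51.8°) = 1.27
Z_in = Z_0·(Z_L + jZ_0·tanβl)/(Z_0 + jZ_L·tanβl)
     = 100·(490 + j127)/(100 + j624)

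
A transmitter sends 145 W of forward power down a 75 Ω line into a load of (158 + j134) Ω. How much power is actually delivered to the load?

P_delivered ≈ 95.1 W

|Γ| = |(83 + j134)/(233 + j134)| = 0.586
|Γ|² = 0.344
P_refl = |Γ|²·P_inc = 49.9 W, P_del = (1 − |Γ|²)·P_inc = 95.1 W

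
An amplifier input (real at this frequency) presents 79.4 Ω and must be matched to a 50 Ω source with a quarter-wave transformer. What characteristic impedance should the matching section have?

Z_qwt ≈ 63 Ω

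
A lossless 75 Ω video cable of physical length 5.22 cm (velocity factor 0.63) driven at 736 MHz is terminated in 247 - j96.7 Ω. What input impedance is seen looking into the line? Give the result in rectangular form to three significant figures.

λ = v/f = 0.63·c / 736 MHz = 0.257 m
βl = 2π·l/λ = 2π × 0.203 = 73.2°
tan(βl) = tan(73.2°) = 3.31
Z_in = Z_0·(Z_L + jZ_0·tanβl)/(Z_0 + jZ_L·tanβl)
     = 75·(247 + j151)/(395 + j817)

Z_in ≈ 20.1 − j12.9 Ω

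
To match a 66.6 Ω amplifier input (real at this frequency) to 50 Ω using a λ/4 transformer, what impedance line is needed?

Z_qwt ≈ 57.7 Ω

Z_qwt = √(Z_0·R_L) = √(50 × 66.6) = √3330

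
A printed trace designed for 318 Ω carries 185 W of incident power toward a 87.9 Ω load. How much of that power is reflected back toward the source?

Γ = (87.9 − 318)/(87.9 + 318) = -0.567
|Γ|² = 0.321
P_refl = |Γ|²·P_inc = 59.5 W, P_del = (1 − |Γ|²)·P_inc = 126 W

P_reflected ≈ 59.5 W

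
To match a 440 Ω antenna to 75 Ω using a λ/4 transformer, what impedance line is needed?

Z_qwt = √(Z_0·R_L) = √(75 × 440) = √33000

Z_qwt ≈ 182 Ω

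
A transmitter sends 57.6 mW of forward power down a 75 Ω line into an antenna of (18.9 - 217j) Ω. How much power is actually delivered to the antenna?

P_delivered ≈ 5.84 mW

|Γ| = |(-56.1 − j217)/(93.9 − j217)| = 0.948
|Γ|² = 0.899
P_refl = |Γ|²·P_inc = 51.8 mW, P_del = (1 − |Γ|²)·P_inc = 5.84 mW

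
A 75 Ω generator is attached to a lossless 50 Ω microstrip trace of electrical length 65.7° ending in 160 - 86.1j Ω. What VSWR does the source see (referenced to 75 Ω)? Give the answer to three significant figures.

VSWR ≈ 6.03

tan(βl) = 2.21
Z_in = Z_0·(Z_L + jZ_0·tanβl)/(Z_0 + jZ_L·tanβl) = 12.9 − j13.8 Ω
Γ_s = (Z_in − Z_s)/(Z_in + Z_s) = (-62.1 − j13.8)/(87.9 − j13.8), |Γ_s| = 0.716
VSWR = (1 + |Γ_s|)/(1 − |Γ_s|)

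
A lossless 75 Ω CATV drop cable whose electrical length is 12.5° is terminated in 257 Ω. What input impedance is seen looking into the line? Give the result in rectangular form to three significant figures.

Z_in ≈ 171 − j113 Ω

tan(βl) = tan(12.5°) = 0.222
Z_in = Z_0·(Z_L + jZ_0·tanβl)/(Z_0 + jZ_L·tanβl)
     = 75·(257 + j16.6)/(75 + j57)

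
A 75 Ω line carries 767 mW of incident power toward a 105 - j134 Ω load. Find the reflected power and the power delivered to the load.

|Γ| = |(30 − j134)/(180 − j134)| = 0.612
|Γ|² = 0.374
P_refl = |Γ|²·P_inc = 287 mW, P_del = (1 − |Γ|²)·P_inc = 480 mW

P_reflected ≈ 287 mW; P_delivered ≈ 480 mW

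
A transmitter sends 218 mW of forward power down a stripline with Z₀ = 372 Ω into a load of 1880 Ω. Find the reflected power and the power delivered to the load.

Γ = (1880 − 372)/(1880 + 372) = 0.67
|Γ|² = 0.448
P_refl = |Γ|²·P_inc = 97.8 mW, P_del = (1 − |Γ|²)·P_inc = 120 mW

P_reflected ≈ 97.8 mW; P_delivered ≈ 120 mW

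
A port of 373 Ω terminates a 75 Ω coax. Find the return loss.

Γ = (373 − 75)/(373 + 75) = 0.665
RL = −20·log₁₀|Γ| = −20·log₁₀(0.665)

RL ≈ 3.54 dB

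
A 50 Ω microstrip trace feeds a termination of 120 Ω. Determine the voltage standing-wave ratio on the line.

Γ = (120 − 50)/(120 + 50) = 0.412
VSWR = (1 + 0.412)/(1 − 0.412)

VSWR ≈ 2.4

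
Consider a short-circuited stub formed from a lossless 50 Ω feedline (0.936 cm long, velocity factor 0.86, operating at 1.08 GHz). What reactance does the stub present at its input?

λ = v/f = 0.86·c / 1.08 GHz = 0.239 m
βl = 2π·l/λ = 2π × 0.0392 = 14.1°
tan(βl) = 0.251
For a short-circuited stub, Z_in = jZ_0·tan(βl)

X_in ≈ 12.6 Ω (inductive)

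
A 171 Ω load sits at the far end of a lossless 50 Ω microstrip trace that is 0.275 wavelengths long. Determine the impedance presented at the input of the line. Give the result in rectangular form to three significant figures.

βl = 2π × 0.275 = 99°
tan(βl) = tan(99°) = -6.31
Z_in = Z_0·(Z_L + jZ_0·tanβl)/(Z_0 + jZ_L·tanβl)
     = 50·(171 − j316)/(50 − j1080)

Z_in ≈ 15 + j7.23 Ω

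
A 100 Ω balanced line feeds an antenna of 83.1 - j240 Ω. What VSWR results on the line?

VSWR ≈ 8.85

Γ = (Z_L − Z_0)/(Z_L + Z_0) = (-16.9 − j240)/(183.1 − j240)
|Γ| = 241/302 = 0.797
VSWR = (1 + |Γ|)/(1 − |Γ|) = 1.8/0.203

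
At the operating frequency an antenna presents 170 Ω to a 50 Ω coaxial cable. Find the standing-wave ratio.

VSWR ≈ 3.4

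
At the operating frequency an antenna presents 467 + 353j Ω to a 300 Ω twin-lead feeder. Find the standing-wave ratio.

Γ = (Z_L − Z_0)/(Z_L + Z_0) = (167 + j353)/(767 + j353)
|Γ| = 391/844 = 0.463
VSWR = (1 + |Γ|)/(1 − |Γ|) = 1.46/0.537

VSWR ≈ 2.72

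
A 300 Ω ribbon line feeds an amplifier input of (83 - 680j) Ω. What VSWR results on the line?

Γ = (Z_L − Z_0)/(Z_L + Z_0) = (-217 − j680)/(383 − j680)
|Γ| = 714/780 = 0.915
VSWR = (1 + |Γ|)/(1 − |Γ|) = 1.91/0.0854

VSWR ≈ 22.4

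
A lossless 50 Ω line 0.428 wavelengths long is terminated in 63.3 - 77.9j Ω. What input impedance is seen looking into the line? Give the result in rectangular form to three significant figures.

βl = 2π × 0.428 = 154°
tan(βl) = tan(154°) = -0.486
Z_in = Z_0·(Z_L + jZ_0·tanβl)/(Z_0 + jZ_L·tanβl)
     = 50·(63.3 − j102)/(12.1 − j30.8)

Z_in ≈ 179 + j32.3 Ω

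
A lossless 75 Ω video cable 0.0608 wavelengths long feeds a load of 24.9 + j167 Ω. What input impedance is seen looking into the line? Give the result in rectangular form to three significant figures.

βl = 2π × 0.0608 = 21.9°
tan(βl) = tan(21.9°) = 0.402
Z_in = Z_0·(Z_L + jZ_0·tanβl)/(Z_0 + jZ_L·tanβl)
     = 75·(24.9 + j197)/(7.91 + j10)

Z_in ≈ 1000 + j604 Ω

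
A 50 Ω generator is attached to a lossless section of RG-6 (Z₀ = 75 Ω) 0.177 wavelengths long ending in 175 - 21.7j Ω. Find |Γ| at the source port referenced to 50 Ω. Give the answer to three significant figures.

βl = 2π × 0.177 = 63.7°
tan(βl) = 2.03
Z_in = Z_0·(Z_L + jZ_0·tanβl)/(Z_0 + jZ_L·tanβl) = 35.9 − j25 Ω
Γ_s = (Z_in − Z_s)/(Z_in + Z_s) = (-14.1 − j25)/(85.9 − j25), |Γ_s| = 0.32

|Γ| ≈ 0.32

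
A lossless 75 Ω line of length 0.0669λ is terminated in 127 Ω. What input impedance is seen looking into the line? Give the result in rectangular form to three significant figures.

βl = 2π × 0.0669 = 24.1°
tan(βl) = tan(24.1°) = 0.447
Z_in = Z_0·(Z_L + jZ_0·tanβl)/(Z_0 + jZ_L·tanβl)
     = 75·(127 + j33.5)/(75 + j56.8)

Z_in ≈ 96.9 − j39.8 Ω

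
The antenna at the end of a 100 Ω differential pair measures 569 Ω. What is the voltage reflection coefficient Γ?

Γ = 0.701

Γ = (Z_L − Z_0)/(Z_L + Z_0) = (569 − 100)/(569 + 100) = 469/669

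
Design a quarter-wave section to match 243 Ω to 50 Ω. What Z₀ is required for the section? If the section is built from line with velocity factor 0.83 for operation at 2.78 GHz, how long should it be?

Z_qwt ≈ 110 Ω; length ≈ 2.24 cm

Z_qwt = √(Z_0·R_L) = √(50 × 243) = √12150
λ = 0.83·c/f = 0.0896 m, so l = λ/4 = 0.0224 m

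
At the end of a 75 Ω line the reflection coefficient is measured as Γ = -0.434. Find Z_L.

Z_L ≈ 29.6 Ω

Z_L = Z_0·(1 + Γ)/(1 − Γ) = 75·(0.566)/(1.43)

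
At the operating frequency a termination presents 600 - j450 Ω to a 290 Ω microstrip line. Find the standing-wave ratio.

Γ = (Z_L − Z_0)/(Z_L + Z_0) = (310 − j450)/(890 − j450)
|Γ| = 546/997 = 0.548
VSWR = (1 + |Γ|)/(1 − |Γ|) = 1.55/0.452

VSWR ≈ 3.42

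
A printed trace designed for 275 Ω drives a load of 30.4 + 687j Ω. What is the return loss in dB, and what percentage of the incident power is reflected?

RL ≈ 0.265 dB; 94.1% of incident power reflected

Γ = (-244.6 + j687)/(305.4 + j687), |Γ| = 0.97
RL = −20·log₁₀(0.97) = 0.265 dB
P_refl/P_inc = |Γ|² = 0.941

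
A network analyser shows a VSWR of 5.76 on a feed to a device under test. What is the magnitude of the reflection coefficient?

|Γ| ≈ 0.704

|Γ| = (S − 1)/(S + 1) = (5.76 − 1)/(5.76 + 1) = 4.76/6.76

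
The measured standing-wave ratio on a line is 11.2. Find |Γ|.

|Γ| ≈ 0.836

|Γ| = (S − 1)/(S + 1) = (11.2 − 1)/(11.2 + 1) = 10.2/12.2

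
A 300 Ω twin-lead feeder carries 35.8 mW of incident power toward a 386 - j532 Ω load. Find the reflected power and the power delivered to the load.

|Γ| = |(86 − j532)/(686 − j532)| = 0.621
|Γ|² = 0.385
P_refl = |Γ|²·P_inc = 13.8 mW, P_del = (1 − |Γ|²)·P_inc = 22 mW

P_reflected ≈ 13.8 mW; P_delivered ≈ 22 mW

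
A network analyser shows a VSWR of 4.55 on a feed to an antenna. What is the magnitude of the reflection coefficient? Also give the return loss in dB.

|Γ| = (S − 1)/(S + 1) = (4.55 − 1)/(4.55 + 1) = 3.55/5.55
RL = −20·log₁₀|Γ| = −20·log₁₀(0.64)

|Γ| ≈ 0.64; return loss ≈ 3.88 dB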